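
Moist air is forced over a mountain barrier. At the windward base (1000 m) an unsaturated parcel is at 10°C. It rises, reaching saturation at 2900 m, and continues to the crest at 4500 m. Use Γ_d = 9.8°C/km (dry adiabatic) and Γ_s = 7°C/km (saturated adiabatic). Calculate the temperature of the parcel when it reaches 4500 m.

1000 → 2900 m (dry, 9.8°C/km): ΔT = -9.8 × 1.9 = -18.62°C → T = -8.62°C
2900 → 4500 m (saturated, 7°C/km): ΔT = -7 × 1.6 = -11.2°C → T = -19.82°C

-19.82°C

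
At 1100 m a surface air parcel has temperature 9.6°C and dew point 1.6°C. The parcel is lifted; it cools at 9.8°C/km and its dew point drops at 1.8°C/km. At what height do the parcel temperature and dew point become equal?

T and T_d converge at 9.8 − 1.8 = 8°C per km
Height above start = (9.6 − 1.6) / 8 = 1 km
LCL altitude = 1100 m + 1000 m = 2100 m

2100 m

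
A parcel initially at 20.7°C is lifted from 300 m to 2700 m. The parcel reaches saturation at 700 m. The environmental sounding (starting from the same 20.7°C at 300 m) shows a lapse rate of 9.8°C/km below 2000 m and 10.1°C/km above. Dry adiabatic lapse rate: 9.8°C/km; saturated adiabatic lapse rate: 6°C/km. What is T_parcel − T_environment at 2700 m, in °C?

+7.81°C (parcel warmer than environment)

Parcel:
  Dry to 700 m: -9.8 × 0.4 km = -3.92°C, so T = 16.78°C.
  Saturated to 2700 m: -6 × 2 km = -12°C, so T = 4.78°C.
Environment:
  Environment, lower layer to 2000 m: -9.8 × 1.7 km = -16.66°C, so T = 4.04°C.
  Environment, upper layer to 2700 m: -10.1 × 0.7 km = -7.07°C, so T = -3.03°C.
T_parcel − T_env = 4.78 − (-3.03) = +7.81°C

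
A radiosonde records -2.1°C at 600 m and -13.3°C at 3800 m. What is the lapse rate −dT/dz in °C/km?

Γ = −ΔT/Δz = (-2.1 − (-13.3)) / (3800 − 600) m
  = 11.2°C / 3.2 km = 3.5°C/km

3.5°C/km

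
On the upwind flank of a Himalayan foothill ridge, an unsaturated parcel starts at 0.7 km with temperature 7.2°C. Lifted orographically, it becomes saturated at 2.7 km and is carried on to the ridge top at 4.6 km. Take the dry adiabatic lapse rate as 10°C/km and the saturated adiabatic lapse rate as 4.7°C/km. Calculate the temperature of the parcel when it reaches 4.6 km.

-21.73°C

700 → 2700 m (dry, 10°C/km): ΔT = -10 × 2 = -20°C → T = -12.8°C
2700 → 4600 m (saturated, 4.7°C/km): ΔT = -4.7 × 1.9 = -8.93°C → T = -21.73°C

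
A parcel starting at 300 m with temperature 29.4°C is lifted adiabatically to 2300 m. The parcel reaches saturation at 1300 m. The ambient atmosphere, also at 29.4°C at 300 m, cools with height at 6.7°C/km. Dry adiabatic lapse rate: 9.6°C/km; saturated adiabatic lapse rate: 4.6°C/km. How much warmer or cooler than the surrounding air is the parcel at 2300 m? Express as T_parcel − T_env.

-0.8°C (parcel cooler than environment)

Parcel:
  From 300 m to 1300 m (dry): cools by 9.6 × 1 = 9.6°C, giving 19.8°C.
  From 1300 m to 2300 m (saturated): cools by 4.6 × 1 = 4.6°C, giving 15.2°C.
Environment:
  From 300 m to 2300 m (environment): cools by 6.7 × 2 = 13.4°C, giving 16°C.
T_parcel − T_env = 15.2 − 16 = -0.8°C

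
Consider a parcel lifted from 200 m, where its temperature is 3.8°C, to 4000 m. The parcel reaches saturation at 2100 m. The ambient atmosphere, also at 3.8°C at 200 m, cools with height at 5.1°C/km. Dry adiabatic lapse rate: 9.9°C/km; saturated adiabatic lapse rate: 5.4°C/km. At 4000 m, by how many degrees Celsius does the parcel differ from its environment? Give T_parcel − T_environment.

Parcel:
  Dry to 2100 m: -9.9 × 1.9 km = -18.81°C, so T = -15.01°C.
  Saturated to 4000 m: -5.4 × 1.9 km = -10.26°C, so T = -25.27°C.
Environment:
  Environment to 4000 m: -5.1 × 3.8 km = -19.38°C, so T = -15.58°C.
T_parcel − T_env = -25.27 − (-15.58) = -9.69°C

-9.69°C (parcel cooler than environment)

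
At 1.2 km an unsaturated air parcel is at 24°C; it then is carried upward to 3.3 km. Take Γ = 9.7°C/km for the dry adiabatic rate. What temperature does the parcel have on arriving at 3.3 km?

3.63°C

1200 → 3300 m (dry adiabatic, 9.7°C/km): ΔT = -9.7 × 2.1 = -20.37°C → T = 3.63°C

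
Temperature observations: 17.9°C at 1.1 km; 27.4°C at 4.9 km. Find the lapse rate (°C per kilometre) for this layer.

Γ = −ΔT/Δz = (17.9 − 27.4) / (4900 − 1100) m
  = -9.5°C / 3.8 km = -2.5°C/km

-2.5°C/km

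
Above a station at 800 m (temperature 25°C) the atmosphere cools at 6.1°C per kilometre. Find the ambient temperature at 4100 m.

4.87°C

From 800 m to 4100 m (environmental): cools by 6.1 × 3.3 = 20.13°C, giving 4.87°C.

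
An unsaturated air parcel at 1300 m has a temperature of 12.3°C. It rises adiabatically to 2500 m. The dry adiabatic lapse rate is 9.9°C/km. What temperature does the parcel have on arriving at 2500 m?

0.42°C

1300–2500 m, dry adiabatic: Δz = 1.2 km ⇒ ΔT = -11.88°C; T = 0.42°C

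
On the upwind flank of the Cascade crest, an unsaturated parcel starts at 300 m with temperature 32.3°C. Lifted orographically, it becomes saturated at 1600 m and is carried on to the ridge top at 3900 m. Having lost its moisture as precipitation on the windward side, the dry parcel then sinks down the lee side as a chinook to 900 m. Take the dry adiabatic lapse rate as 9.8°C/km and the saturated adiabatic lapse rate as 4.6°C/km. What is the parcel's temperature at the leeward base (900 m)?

Dry to 1600 m: -9.8 × 1.3 km = -12.74°C, so T = 19.56°C.
Saturated to 3900 m: -4.6 × 2.3 km = -10.58°C, so T = 8.98°C.
Dry descent to 900 m: +9.8 × 3 km = +29.4°C, so T = 38.38°C.

38.38°C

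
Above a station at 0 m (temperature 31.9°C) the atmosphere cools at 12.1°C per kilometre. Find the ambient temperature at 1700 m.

From 0 m to 1700 m (environmental): cools by 12.1 × 1.7 = 20.57°C, giving 11.33°C.

11.33°C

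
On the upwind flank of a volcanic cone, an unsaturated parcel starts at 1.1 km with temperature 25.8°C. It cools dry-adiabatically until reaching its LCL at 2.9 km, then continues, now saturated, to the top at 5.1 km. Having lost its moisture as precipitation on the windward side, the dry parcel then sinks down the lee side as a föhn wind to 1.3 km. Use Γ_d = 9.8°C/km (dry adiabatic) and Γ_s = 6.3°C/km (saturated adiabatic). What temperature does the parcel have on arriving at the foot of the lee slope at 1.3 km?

31.54°C

Dry to 2900 m: -9.8 × 1.8 km = -17.64°C, so T = 8.16°C.
Saturated to 5100 m: -6.3 × 2.2 km = -13.86°C, so T = -5.7°C.
Dry descent to 1300 m: +9.8 × 3.8 km = +37.24°C, so T = 31.54°C.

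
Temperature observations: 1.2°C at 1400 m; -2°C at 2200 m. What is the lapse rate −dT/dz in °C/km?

Γ = −ΔT/Δz = (1.2 − (-2)) / (2200 − 1400) m
  = 3.2°C / 0.8 km = 4°C/km

4°C/km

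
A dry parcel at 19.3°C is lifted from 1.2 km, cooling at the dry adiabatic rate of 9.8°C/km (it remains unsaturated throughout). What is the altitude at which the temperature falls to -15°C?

Height above start = (19.3 − (-15)) / 9.8 = 3.5 km
Altitude = 1200 m + 3500 m = 4700 m

4.7 km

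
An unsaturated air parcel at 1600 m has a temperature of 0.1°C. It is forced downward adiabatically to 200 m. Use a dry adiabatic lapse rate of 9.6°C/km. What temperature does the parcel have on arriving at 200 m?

13.54°C

Dry adiabatic to 200 m: +9.6 × 1.4 km = +13.44°C, so T = 13.54°C.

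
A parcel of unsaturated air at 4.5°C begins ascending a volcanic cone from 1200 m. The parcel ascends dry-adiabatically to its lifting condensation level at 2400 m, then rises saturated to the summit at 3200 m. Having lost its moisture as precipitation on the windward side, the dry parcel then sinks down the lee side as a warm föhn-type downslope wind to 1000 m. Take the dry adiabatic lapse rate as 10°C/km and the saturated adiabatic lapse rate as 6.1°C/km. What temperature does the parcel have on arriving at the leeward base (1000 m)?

1200–2400 m, dry: Δz = 1.2 km ⇒ ΔT = -12°C; T = -7.5°C
2400–3200 m, saturated: Δz = 0.8 km ⇒ ΔT = -4.88°C; T = -12.38°C
3200–1000 m, dry descent: Δz = 2.2 km ⇒ ΔT = +22°C; T = 9.62°C

9.62°C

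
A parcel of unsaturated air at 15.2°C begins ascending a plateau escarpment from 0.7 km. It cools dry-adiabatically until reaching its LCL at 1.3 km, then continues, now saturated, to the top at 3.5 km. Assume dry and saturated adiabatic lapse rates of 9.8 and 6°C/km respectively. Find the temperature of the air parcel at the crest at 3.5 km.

-3.88°C

700 → 1300 m (dry, 9.8°C/km): ΔT = -9.8 × 0.6 = -5.88°C → T = 9.32°C
1300 → 3500 m (saturated, 6°C/km): ΔT = -6 × 2.2 = -13.2°C → T = -3.88°C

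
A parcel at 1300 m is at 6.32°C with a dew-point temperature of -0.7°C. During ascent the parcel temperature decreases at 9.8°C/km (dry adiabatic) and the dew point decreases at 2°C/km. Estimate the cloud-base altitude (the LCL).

T and T_d converge at 9.8 − 2 = 7.8°C per km
Height above start = (6.32 − (-0.7)) / 7.8 = 0.9 km
LCL altitude = 1300 m + 900 m = 2200 m

2200 m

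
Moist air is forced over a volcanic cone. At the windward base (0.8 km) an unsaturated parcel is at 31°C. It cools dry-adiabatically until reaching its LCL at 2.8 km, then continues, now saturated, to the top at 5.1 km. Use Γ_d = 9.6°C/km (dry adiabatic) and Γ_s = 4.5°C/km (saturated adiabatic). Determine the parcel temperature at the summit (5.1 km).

800 → 2800 m (dry, 9.6°C/km): ΔT = -9.6 × 2 = -19.2°C → T = 11.8°C
2800 → 5100 m (saturated, 4.5°C/km): ΔT = -4.5 × 2.3 = -10.35°C → T = 1.45°C

1.45°C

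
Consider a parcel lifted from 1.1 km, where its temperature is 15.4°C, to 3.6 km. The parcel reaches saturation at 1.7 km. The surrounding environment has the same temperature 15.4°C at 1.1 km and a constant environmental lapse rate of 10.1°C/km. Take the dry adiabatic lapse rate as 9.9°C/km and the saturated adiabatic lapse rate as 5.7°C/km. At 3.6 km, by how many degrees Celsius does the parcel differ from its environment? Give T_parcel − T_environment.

Parcel:
  1100 → 1700 m (dry, 9.9°C/km): ΔT = -9.9 × 0.6 = -5.94°C → T = 9.46°C
  1700 → 3600 m (saturated, 5.7°C/km): ΔT = -5.7 × 1.9 = -10.83°C → T = -1.37°C
Environment:
  1100 → 3600 m (environment, 10.1°C/km): ΔT = -10.1 × 2.5 = -25.25°C → T = -9.85°C
T_parcel − T_env = -1.37 − (-9.85) = +8.48°C

+8.48°C (parcel warmer than environment)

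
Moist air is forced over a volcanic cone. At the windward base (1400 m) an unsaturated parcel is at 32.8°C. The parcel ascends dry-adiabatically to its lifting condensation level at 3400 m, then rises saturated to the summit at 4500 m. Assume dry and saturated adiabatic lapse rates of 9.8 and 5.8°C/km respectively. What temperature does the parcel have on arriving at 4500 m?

Dry to 3400 m: -9.8 × 2 km = -19.6°C, so T = 13.2°C.
Saturated to 4500 m: -5.8 × 1.1 km = -6.38°C, so T = 6.82°C.

6.82°C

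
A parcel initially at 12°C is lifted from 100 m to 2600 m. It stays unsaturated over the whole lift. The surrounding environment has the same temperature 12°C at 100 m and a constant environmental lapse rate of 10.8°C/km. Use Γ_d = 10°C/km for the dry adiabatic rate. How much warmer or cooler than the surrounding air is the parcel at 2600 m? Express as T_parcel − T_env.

+2°C (parcel warmer than environment)

Parcel:
  From 100 m to 2600 m (dry): cools by 10 × 2.5 = 25°C, giving -13°C.
Environment:
  From 100 m to 2600 m (environment): cools by 10.8 × 2.5 = 27°C, giving -15°C.
T_parcel − T_env = -13 − (-15) = +2°C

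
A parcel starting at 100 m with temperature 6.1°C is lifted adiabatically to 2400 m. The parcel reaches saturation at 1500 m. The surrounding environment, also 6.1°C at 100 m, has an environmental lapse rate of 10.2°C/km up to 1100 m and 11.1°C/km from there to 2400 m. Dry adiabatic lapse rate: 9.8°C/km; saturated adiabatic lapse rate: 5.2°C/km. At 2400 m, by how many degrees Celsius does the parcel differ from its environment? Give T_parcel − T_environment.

+6.23°C (parcel warmer than environment)

Parcel:
  Dry to 1500 m: -9.8 × 1.4 km = -13.72°C, so T = -7.62°C.
  Saturated to 2400 m: -5.2 × 0.9 km = -4.68°C, so T = -12.3°C.
Environment:
  Environment, lower layer to 1100 m: -10.2 × 1 km = -10.2°C, so T = -4.1°C.
  Environment, upper layer to 2400 m: -11.1 × 1.3 km = -14.43°C, so T = -18.53°C.
T_parcel − T_env = -12.3 − (-18.53) = +6.23°C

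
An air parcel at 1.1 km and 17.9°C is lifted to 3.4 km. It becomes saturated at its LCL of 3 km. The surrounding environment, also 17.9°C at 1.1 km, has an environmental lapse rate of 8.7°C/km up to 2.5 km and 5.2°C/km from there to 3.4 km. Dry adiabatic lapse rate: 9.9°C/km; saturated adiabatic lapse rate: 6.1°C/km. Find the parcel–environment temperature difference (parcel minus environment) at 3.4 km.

Parcel:
  From 1100 m to 3000 m (dry): cools by 9.9 × 1.9 = 18.81°C, giving -0.91°C.
  From 3000 m to 3400 m (saturated): cools by 6.1 × 0.4 = 2.44°C, giving -3.35°C.
Environment:
  From 1100 m to 2500 m (environment, lower layer): cools by 8.7 × 1.4 = 12.18°C, giving 5.72°C.
  From 2500 m to 3400 m (environment, upper layer): cools by 5.2 × 0.9 = 4.68°C, giving 1.04°C.
T_parcel − T_env = -3.35 − 1.04 = -4.39°C

-4.39°C (parcel cooler than environment)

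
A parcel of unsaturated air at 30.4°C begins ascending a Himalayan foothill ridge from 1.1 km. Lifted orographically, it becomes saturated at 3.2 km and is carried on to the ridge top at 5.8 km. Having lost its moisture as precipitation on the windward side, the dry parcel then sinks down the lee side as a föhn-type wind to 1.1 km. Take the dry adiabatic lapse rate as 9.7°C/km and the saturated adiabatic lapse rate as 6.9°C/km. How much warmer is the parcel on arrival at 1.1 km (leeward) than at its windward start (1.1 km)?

+7.28°C

From 1100 m to 3200 m (dry): cools by 9.7 × 2.1 = 20.37°C, giving 10.03°C.
From 3200 m to 5800 m (saturated): cools by 6.9 × 2.6 = 17.94°C, giving -7.91°C.
From 5800 m to 1100 m (dry descent): warms by 9.7 × 4.7 = 45.59°C, giving 37.68°C.
Net change vs windward start: 37.68 − 30.4 = +7.28°C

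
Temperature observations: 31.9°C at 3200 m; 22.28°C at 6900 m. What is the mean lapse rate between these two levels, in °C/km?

2.6°C/km

Γ = −ΔT/Δz = (31.9 − 22.28) / (6900 − 3200) m
  = 9.62°C / 3.7 km = 2.6°C/km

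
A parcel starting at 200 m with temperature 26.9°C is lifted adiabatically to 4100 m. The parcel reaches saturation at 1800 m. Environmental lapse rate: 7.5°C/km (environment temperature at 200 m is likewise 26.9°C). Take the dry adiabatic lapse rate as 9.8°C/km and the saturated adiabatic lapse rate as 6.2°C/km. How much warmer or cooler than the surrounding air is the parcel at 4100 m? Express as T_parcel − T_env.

-0.69°C (parcel cooler than environment)

Parcel:
  200–1800 m, dry: Δz = 1.6 km ⇒ ΔT = -15.68°C; T = 11.22°C
  1800–4100 m, saturated: Δz = 2.3 km ⇒ ΔT = -14.26°C; T = -3.04°C
Environment:
  200–4100 m, environment: Δz = 3.9 km ⇒ ΔT = -29.25°C; T = -2.35°C
T_parcel − T_env = -3.04 − (-2.35) = -0.69°C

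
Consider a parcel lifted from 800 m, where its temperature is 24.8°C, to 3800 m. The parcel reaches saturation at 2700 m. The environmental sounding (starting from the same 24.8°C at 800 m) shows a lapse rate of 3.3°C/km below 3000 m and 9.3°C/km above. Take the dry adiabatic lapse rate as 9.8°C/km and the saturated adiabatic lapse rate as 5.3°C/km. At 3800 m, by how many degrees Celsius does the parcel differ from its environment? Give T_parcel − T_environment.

-9.75°C (parcel cooler than environment)

Parcel:
  800 → 2700 m (dry, 9.8°C/km): ΔT = -9.8 × 1.9 = -18.62°C → T = 6.18°C
  2700 → 3800 m (saturated, 5.3°C/km): ΔT = -5.3 × 1.1 = -5.83°C → T = 0.35°C
Environment:
  800 → 3000 m (environment, lower layer, 3.3°C/km): ΔT = -3.3 × 2.2 = -7.26°C → T = 17.54°C
  3000 → 3800 m (environment, upper layer, 9.3°C/km): ΔT = -9.3 × 0.8 = -7.44°C → T = 10.1°C
T_parcel − T_env = 0.35 − 10.1 = -9.75°C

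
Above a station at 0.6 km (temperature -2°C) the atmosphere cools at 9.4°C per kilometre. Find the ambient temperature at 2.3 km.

Environmental to 2300 m: -9.4 × 1.7 km = -15.98°C, so T = -17.98°C.

-17.98°C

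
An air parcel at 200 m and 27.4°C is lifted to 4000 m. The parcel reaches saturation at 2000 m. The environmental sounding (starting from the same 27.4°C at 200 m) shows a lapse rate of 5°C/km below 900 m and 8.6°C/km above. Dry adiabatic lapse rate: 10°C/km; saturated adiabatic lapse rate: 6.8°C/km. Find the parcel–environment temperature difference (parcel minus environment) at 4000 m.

Parcel:
  200–2000 m, dry: Δz = 1.8 km ⇒ ΔT = -18°C; T = 9.4°C
  2000–4000 m, saturated: Δz = 2 km ⇒ ΔT = -13.6°C; T = -4.2°C
Environment:
  200–900 m, environment, lower layer: Δz = 0.7 km ⇒ ΔT = -3.5°C; T = 23.9°C
  900–4000 m, environment, upper layer: Δz = 3.1 km ⇒ ΔT = -26.66°C; T = -2.76°C
T_parcel − T_env = -4.2 − (-2.76) = -1.44°C

-1.44°C (parcel cooler than environment)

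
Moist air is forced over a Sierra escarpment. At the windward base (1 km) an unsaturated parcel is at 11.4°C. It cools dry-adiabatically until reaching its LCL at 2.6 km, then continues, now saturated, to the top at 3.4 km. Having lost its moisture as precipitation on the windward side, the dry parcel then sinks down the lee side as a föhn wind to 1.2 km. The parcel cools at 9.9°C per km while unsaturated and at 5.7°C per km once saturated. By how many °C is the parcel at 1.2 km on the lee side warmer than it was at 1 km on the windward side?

+1.38°C

1000–2600 m, dry: Δz = 1.6 km ⇒ ΔT = -15.84°C; T = -4.44°C
2600–3400 m, saturated: Δz = 0.8 km ⇒ ΔT = -4.56°C; T = -9°C
3400–1200 m, dry descent: Δz = 2.2 km ⇒ ΔT = +21.78°C; T = 12.78°C
Net change vs windward start: 12.78 − 11.4 = +1.38°C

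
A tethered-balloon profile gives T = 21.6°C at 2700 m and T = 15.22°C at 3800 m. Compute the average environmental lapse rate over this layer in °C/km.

Γ = −ΔT/Δz = (21.6 − 15.22) / (3800 − 2700) m
  = 6.38°C / 1.1 km = 5.8°C/km

5.8°C/km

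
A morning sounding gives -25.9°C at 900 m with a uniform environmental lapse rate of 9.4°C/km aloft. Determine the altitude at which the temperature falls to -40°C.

Height above start = (-25.9 − (-40)) / 9.4 = 1.5 km
Altitude = 900 m + 1500 m = 2400 m

2400 m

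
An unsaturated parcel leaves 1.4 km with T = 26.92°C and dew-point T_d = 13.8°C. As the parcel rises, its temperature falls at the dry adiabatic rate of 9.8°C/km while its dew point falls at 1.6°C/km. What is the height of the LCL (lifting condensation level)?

3 km

T and T_d converge at 9.8 − 1.6 = 8.2°C per km
Height above start = (26.92 − 13.8) / 8.2 = 1.6 km
LCL altitude = 1400 m + 1600 m = 3000 m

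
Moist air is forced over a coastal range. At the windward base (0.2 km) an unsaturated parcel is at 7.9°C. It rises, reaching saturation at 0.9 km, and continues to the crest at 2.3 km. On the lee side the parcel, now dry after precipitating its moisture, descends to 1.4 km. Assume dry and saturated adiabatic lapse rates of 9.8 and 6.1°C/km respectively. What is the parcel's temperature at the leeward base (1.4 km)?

200 → 900 m (dry, 9.8°C/km): ΔT = -9.8 × 0.7 = -6.86°C → T = 1.04°C
900 → 2300 m (saturated, 6.1°C/km): ΔT = -6.1 × 1.4 = -8.54°C → T = -7.5°C
2300 → 1400 m (dry descent, 9.8°C/km): ΔT = +9.8 × 0.9 = +8.82°C → T = 1.32°C

1.32°C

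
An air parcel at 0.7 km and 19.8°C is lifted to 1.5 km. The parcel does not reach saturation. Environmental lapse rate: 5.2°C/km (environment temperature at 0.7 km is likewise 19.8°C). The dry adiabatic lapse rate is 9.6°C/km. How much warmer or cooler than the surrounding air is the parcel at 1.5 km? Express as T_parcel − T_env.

-3.52°C (parcel cooler than environment)

Parcel:
  700–1500 m, dry: Δz = 0.8 km ⇒ ΔT = -7.68°C; T = 12.12°C
Environment:
  700–1500 m, environment: Δz = 0.8 km ⇒ ΔT = -4.16°C; T = 15.64°C
T_parcel − T_env = 12.12 − 15.64 = -3.52°C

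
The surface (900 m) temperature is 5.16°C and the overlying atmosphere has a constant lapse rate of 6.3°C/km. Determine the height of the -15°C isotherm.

4100 m

Height above start = (5.16 − (-15)) / 6.3 = 3.2 km
Altitude = 900 m + 3200 m = 4100 m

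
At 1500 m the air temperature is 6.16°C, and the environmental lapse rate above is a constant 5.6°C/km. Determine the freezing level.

2600 m

Height above start = (6.16 − 0) / 5.6 = 1.1 km
Altitude = 1500 m + 1100 m = 2600 m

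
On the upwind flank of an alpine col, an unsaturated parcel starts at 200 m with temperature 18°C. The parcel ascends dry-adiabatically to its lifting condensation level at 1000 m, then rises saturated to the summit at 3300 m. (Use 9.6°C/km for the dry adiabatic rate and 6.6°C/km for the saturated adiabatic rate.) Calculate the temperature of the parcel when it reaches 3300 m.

200–1000 m, dry: Δz = 0.8 km ⇒ ΔT = -7.68°C; T = 10.32°C
1000–3300 m, saturated: Δz = 2.3 km ⇒ ΔT = -15.18°C; T = -4.86°C

-4.86°C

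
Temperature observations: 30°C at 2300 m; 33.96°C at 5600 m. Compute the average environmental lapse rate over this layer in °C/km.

Γ = −ΔT/Δz = (30 − 33.96) / (5600 − 2300) m
  = -3.96°C / 3.3 km = -1.2°C/km

-1.2°C/km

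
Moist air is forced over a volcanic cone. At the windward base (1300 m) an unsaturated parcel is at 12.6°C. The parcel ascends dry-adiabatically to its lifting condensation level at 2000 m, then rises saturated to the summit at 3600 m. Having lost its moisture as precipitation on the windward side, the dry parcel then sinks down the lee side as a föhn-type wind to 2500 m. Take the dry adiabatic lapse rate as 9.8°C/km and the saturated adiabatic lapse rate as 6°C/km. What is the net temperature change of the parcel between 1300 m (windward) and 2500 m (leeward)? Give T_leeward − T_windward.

-5.68°C

Dry to 2000 m: -9.8 × 0.7 km = -6.86°C, so T = 5.74°C.
Saturated to 3600 m: -6 × 1.6 km = -9.6°C, so T = -3.86°C.
Dry descent to 2500 m: +9.8 × 1.1 km = +10.78°C, so T = 6.92°C.
Net change vs windward start: 6.92 − 12.6 = -5.68°C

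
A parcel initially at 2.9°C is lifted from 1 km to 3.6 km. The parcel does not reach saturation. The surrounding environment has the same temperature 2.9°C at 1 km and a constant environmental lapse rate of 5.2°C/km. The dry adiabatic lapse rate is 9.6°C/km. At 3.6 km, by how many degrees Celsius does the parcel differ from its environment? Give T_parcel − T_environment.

-11.44°C (parcel cooler than environment)

Parcel:
  1000–3600 m, dry: Δz = 2.6 km ⇒ ΔT = -24.96°C; T = -22.06°C
Environment:
  1000–3600 m, environment: Δz = 2.6 km ⇒ ΔT = -13.52°C; T = -10.62°C
T_parcel − T_env = -22.06 − (-10.62) = -11.44°C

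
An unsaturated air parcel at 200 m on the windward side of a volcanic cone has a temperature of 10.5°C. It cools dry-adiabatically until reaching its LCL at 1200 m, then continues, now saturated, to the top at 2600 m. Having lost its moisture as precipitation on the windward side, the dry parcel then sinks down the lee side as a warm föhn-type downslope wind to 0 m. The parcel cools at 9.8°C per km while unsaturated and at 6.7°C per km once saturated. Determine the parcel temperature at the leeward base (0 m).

Dry to 1200 m: -9.8 × 1 km = -9.8°C, so T = 0.7°C.
Saturated to 2600 m: -6.7 × 1.4 km = -9.38°C, so T = -8.68°C.
Dry descent to 0 m: +9.8 × 2.6 km = +25.48°C, so T = 16.8°C.

16.8°C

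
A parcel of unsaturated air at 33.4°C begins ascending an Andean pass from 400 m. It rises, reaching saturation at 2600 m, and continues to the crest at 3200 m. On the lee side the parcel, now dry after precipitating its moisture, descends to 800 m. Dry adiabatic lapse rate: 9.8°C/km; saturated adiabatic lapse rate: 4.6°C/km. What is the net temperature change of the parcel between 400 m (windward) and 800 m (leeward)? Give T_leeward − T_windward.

-0.8°C

From 400 m to 2600 m (dry): cools by 9.8 × 2.2 = 21.56°C, giving 11.84°C.
From 2600 m to 3200 m (saturated): cools by 4.6 × 0.6 = 2.76°C, giving 9.08°C.
From 3200 m to 800 m (dry descent): warms by 9.8 × 2.4 = 23.52°C, giving 32.6°C.
Net change vs windward start: 32.6 − 33.4 = -0.8°C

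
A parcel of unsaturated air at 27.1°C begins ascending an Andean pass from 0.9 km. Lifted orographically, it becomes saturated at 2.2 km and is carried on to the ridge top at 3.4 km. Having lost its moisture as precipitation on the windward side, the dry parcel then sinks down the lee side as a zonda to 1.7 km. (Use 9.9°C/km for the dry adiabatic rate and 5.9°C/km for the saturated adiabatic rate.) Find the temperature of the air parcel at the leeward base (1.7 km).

From 900 m to 2200 m (dry): cools by 9.9 × 1.3 = 12.87°C, giving 14.23°C.
From 2200 m to 3400 m (saturated): cools by 5.9 × 1.2 = 7.08°C, giving 7.15°C.
From 3400 m to 1700 m (dry descent): warms by 9.9 × 1.7 = 16.83°C, giving 23.98°C.

23.98°C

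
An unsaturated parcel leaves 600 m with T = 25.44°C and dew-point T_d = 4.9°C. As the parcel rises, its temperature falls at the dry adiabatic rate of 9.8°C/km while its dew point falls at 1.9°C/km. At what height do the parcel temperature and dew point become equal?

T and T_d converge at 9.8 − 1.9 = 7.9°C per km
Height above start = (25.44 − 4.9) / 7.9 = 2.6 km
LCL altitude = 600 m + 2600 m = 3200 m

3200 m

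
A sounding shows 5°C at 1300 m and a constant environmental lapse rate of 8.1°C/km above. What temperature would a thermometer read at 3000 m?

1300 → 3000 m (environmental, 8.1°C/km): ΔT = -8.1 × 1.7 = -13.77°C → T = -8.77°C

-8.77°C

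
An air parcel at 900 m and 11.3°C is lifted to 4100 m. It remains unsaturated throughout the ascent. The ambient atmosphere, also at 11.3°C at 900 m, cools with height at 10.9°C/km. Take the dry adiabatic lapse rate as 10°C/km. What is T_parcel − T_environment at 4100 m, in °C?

+2.88°C (parcel warmer than environment)

Parcel:
  Dry to 4100 m: -10 × 3.2 km = -32°C, so T = -20.7°C.
Environment:
  Environment to 4100 m: -10.9 × 3.2 km = -34.88°C, so T = -23.58°C.
T_parcel − T_env = -20.7 − (-23.58) = +2.88°C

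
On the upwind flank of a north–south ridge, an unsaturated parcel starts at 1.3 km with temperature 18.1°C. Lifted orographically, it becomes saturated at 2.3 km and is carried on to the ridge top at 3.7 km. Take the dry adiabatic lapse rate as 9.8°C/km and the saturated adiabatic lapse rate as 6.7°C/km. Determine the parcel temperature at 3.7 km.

Dry to 2300 m: -9.8 × 1 km = -9.8°C, so T = 8.3°C.
Saturated to 3700 m: -6.7 × 1.4 km = -9.38°C, so T = -1.08°C.

-1.08°C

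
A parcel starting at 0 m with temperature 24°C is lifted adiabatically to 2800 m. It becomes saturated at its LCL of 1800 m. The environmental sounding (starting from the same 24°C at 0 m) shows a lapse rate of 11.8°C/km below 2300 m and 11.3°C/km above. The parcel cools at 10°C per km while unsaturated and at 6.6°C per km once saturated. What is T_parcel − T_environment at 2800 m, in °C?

+8.19°C (parcel warmer than environment)

Parcel:
  From 0 m to 1800 m (dry): cools by 10 × 1.8 = 18°C, giving 6°C.
  From 1800 m to 2800 m (saturated): cools by 6.6 × 1 = 6.6°C, giving -0.6°C.
Environment:
  From 0 m to 2300 m (environment, lower layer): cools by 11.8 × 2.3 = 27.14°C, giving -3.14°C.
  From 2300 m to 2800 m (environment, upper layer): cools by 11.3 × 0.5 = 5.65°C, giving -8.79°C.
T_parcel − T_env = -0.6 − (-8.79) = +8.19°C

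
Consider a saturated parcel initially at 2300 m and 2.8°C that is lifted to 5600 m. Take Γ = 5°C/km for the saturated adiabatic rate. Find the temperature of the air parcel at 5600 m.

-13.7°C

2300–5600 m, saturated adiabatic: Δz = 3.3 km ⇒ ΔT = -16.5°C; T = -13.7°C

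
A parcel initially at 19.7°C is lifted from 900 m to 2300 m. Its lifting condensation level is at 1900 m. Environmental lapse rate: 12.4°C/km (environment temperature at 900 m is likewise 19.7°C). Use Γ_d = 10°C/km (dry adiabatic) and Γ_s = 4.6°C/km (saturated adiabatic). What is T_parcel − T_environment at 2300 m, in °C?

Parcel:
  900 → 1900 m (dry, 10°C/km): ΔT = -10 × 1 = -10°C → T = 9.7°C
  1900 → 2300 m (saturated, 4.6°C/km): ΔT = -4.6 × 0.4 = -1.84°C → T = 7.86°C
Environment:
  900 → 2300 m (environment, 12.4°C/km): ΔT = -12.4 × 1.4 = -17.36°C → T = 2.34°C
T_parcel − T_env = 7.86 − 2.34 = +5.52°C

+5.52°C (parcel warmer than environment)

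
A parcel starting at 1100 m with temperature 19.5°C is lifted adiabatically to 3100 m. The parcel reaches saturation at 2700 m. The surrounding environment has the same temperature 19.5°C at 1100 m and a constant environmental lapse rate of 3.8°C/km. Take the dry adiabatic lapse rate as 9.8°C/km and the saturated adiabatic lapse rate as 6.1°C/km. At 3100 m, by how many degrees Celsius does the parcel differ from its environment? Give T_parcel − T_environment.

-10.52°C (parcel cooler than environment)

Parcel:
  1100–2700 m, dry: Δz = 1.6 km ⇒ ΔT = -15.68°C; T = 3.82°C
  2700–3100 m, saturated: Δz = 0.4 km ⇒ ΔT = -2.44°C; T = 1.38°C
Environment:
  1100–3100 m, environment: Δz = 2 km ⇒ ΔT = -7.6°C; T = 11.9°C
T_parcel − T_env = 1.38 − 11.9 = -10.52°C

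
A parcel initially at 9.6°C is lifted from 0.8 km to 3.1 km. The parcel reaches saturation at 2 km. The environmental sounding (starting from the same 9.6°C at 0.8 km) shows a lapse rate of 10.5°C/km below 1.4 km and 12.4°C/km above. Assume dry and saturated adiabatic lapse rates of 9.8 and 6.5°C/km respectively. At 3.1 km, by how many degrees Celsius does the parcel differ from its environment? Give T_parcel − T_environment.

+8.47°C (parcel warmer than environment)

Parcel:
  800–2000 m, dry: Δz = 1.2 km ⇒ ΔT = -11.76°C; T = -2.16°C
  2000–3100 m, saturated: Δz = 1.1 km ⇒ ΔT = -7.15°C; T = -9.31°C
Environment:
  800–1400 m, environment, lower layer: Δz = 0.6 km ⇒ ΔT = -6.3°C; T = 3.3°C
  1400–3100 m, environment, upper layer: Δz = 1.7 km ⇒ ΔT = -21.08°C; T = -17.78°C
T_parcel − T_env = -9.31 − (-17.78) = +8.47°C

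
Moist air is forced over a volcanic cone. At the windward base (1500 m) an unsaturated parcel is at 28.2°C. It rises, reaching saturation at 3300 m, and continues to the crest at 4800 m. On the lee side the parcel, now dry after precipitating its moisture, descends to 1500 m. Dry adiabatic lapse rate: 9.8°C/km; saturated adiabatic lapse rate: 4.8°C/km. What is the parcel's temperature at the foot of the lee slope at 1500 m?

From 1500 m to 3300 m (dry): cools by 9.8 × 1.8 = 17.64°C, giving 10.56°C.
From 3300 m to 4800 m (saturated): cools by 4.8 × 1.5 = 7.2°C, giving 3.36°C.
From 4800 m to 1500 m (dry descent): warms by 9.8 × 3.3 = 32.34°C, giving 35.7°C.

35.7°C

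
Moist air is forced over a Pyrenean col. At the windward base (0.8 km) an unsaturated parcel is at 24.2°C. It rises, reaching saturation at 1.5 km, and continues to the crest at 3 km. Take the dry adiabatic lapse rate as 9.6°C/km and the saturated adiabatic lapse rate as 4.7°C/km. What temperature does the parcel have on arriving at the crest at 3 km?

10.43°C

Dry to 1500 m: -9.6 × 0.7 km = -6.72°C, so T = 17.48°C.
Saturated to 3000 m: -4.7 × 1.5 km = -7.05°C, so T = 10.43°C.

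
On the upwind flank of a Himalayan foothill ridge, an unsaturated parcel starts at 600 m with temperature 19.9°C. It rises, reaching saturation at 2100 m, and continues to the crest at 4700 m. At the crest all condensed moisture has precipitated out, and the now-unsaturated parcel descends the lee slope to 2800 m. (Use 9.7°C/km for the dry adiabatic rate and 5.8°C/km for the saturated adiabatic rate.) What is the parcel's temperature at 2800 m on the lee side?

600 → 2100 m (dry, 9.7°C/km): ΔT = -9.7 × 1.5 = -14.55°C → T = 5.35°C
2100 → 4700 m (saturated, 5.8°C/km): ΔT = -5.8 × 2.6 = -15.08°C → T = -9.73°C
4700 → 2800 m (dry descent, 9.7°C/km): ΔT = +9.7 × 1.9 = +18.43°C → T = 8.7°C

8.7°C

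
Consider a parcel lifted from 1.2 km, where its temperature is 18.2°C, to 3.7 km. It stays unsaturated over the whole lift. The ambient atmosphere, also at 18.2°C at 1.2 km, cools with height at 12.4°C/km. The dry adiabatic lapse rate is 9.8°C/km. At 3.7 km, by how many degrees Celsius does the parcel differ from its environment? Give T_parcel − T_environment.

Parcel:
  1200–3700 m, dry: Δz = 2.5 km ⇒ ΔT = -24.5°C; T = -6.3°C
Environment:
  1200–3700 m, environment: Δz = 2.5 km ⇒ ΔT = -31°C; T = -12.8°C
T_parcel − T_env = -6.3 − (-12.8) = +6.5°C

+6.5°C (parcel warmer than environment)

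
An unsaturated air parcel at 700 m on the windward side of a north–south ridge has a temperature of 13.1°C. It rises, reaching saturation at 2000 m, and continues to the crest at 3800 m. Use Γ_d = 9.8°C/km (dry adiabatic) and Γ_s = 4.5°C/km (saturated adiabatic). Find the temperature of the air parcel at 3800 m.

700–2000 m, dry: Δz = 1.3 km ⇒ ΔT = -12.74°C; T = 0.36°C
2000–3800 m, saturated: Δz = 1.8 km ⇒ ΔT = -8.1°C; T = -7.74°C

-7.74°C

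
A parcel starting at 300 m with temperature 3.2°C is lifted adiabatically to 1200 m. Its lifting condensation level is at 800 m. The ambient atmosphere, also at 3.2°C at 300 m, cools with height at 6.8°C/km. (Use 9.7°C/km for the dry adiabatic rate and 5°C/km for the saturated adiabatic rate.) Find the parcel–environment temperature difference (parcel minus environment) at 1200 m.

Parcel:
  From 300 m to 800 m (dry): cools by 9.7 × 0.5 = 4.85°C, giving -1.65°C.
  From 800 m to 1200 m (saturated): cools by 5 × 0.4 = 2°C, giving -3.65°C.
Environment:
  From 300 m to 1200 m (environment): cools by 6.8 × 0.9 = 6.12°C, giving -2.92°C.
T_parcel − T_env = -3.65 − (-2.92) = -0.73°C

-0.73°C (parcel cooler than environment)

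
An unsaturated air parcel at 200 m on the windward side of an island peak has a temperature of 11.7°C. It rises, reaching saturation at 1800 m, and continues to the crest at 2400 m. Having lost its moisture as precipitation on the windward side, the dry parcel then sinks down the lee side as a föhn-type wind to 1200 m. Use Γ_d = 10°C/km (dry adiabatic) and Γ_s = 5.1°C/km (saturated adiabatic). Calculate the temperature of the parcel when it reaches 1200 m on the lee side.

200–1800 m, dry: Δz = 1.6 km ⇒ ΔT = -16°C; T = -4.3°C
1800–2400 m, saturated: Δz = 0.6 km ⇒ ΔT = -3.06°C; T = -7.36°C
2400–1200 m, dry descent: Δz = 1.2 km ⇒ ΔT = +12°C; T = 4.64°C

4.64°C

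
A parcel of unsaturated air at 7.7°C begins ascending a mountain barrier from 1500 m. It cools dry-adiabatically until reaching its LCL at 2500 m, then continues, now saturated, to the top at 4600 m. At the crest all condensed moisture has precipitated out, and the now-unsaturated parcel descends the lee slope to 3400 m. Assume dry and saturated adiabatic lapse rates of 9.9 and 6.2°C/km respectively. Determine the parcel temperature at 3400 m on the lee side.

-3.34°C

Dry to 2500 m: -9.9 × 1 km = -9.9°C, so T = -2.2°C.
Saturated to 4600 m: -6.2 × 2.1 km = -13.02°C, so T = -15.22°C.
Dry descent to 3400 m: +9.9 × 1.2 km = +11.88°C, so T = -3.34°C.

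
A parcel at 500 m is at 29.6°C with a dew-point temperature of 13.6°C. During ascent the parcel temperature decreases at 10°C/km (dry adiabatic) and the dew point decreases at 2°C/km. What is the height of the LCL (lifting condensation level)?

T and T_d converge at 10 − 2 = 8°C per km
Height above start = (29.6 − 13.6) / 8 = 2 km
LCL altitude = 500 m + 2000 m = 2500 m

2500 m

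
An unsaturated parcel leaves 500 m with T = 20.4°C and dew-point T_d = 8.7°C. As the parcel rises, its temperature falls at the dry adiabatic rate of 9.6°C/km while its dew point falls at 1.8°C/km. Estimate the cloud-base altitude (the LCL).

2000 m

T and T_d converge at 9.6 − 1.8 = 7.8°C per km
Height above start = (20.4 − 8.7) / 7.8 = 1.5 km
LCL altitude = 500 m + 1500 m = 2000 m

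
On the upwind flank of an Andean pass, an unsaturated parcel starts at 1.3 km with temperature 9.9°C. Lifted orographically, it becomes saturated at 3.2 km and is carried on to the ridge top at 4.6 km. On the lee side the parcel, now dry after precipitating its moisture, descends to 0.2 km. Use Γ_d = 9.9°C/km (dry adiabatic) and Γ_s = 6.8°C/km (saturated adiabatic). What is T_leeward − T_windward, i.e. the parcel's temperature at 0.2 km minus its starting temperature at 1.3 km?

+15.23°C

1300 → 3200 m (dry, 9.9°C/km): ΔT = -9.9 × 1.9 = -18.81°C → T = -8.91°C
3200 → 4600 m (saturated, 6.8°C/km): ΔT = -6.8 × 1.4 = -9.52°C → T = -18.43°C
4600 → 200 m (dry descent, 9.9°C/km): ΔT = +9.9 × 4.4 = +43.56°C → T = 25.13°C
Net change vs windward start: 25.13 − 9.9 = +15.23°C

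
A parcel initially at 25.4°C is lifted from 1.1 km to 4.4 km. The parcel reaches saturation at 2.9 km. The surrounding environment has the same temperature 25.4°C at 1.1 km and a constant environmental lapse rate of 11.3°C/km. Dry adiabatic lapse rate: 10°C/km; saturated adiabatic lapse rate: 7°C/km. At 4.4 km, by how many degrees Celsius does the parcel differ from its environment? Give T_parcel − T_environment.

Parcel:
  1100–2900 m, dry: Δz = 1.8 km ⇒ ΔT = -18°C; T = 7.4°C
  2900–4400 m, saturated: Δz = 1.5 km ⇒ ΔT = -10.5°C; T = -3.1°C
Environment:
  1100–4400 m, environment: Δz = 3.3 km ⇒ ΔT = -37.29°C; T = -11.89°C
T_parcel − T_env = -3.1 − (-11.89) = +8.79°C

+8.79°C (parcel warmer than environment)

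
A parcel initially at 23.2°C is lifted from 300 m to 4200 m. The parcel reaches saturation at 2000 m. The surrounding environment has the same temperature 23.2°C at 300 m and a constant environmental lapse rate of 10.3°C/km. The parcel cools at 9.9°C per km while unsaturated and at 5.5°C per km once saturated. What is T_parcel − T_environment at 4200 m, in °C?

Parcel:
  Dry to 2000 m: -9.9 × 1.7 km = -16.83°C, so T = 6.37°C.
  Saturated to 4200 m: -5.5 × 2.2 km = -12.1°C, so T = -5.73°C.
Environment:
  Environment to 4200 m: -10.3 × 3.9 km = -40.17°C, so T = -16.97°C.
T_parcel − T_env = -5.73 − (-16.97) = +11.24°C

+11.24°C (parcel warmer than environment)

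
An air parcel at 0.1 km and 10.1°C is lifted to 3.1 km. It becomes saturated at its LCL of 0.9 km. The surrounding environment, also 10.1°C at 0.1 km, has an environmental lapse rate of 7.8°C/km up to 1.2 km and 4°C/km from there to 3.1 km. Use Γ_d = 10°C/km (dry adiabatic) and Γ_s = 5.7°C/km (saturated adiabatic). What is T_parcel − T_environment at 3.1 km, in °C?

Parcel:
  From 100 m to 900 m (dry): cools by 10 × 0.8 = 8°C, giving 2.1°C.
  From 900 m to 3100 m (saturated): cools by 5.7 × 2.2 = 12.54°C, giving -10.44°C.
Environment:
  From 100 m to 1200 m (environment, lower layer): cools by 7.8 × 1.1 = 8.58°C, giving 1.52°C.
  From 1200 m to 3100 m (environment, upper layer): cools by 4 × 1.9 = 7.6°C, giving -6.08°C.
T_parcel − T_env = -10.44 − (-6.08) = -4.36°C

-4.36°C (parcel cooler than environment)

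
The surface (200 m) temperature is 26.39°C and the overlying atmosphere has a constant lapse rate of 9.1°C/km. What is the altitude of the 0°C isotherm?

3100 m

Height above start = (26.39 − 0) / 9.1 = 2.9 km
Altitude = 200 m + 2900 m = 3100 m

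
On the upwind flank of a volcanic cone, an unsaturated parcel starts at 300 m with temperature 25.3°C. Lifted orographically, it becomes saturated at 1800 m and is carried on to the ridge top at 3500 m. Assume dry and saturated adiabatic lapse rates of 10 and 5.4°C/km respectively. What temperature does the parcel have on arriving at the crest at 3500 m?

1.12°C

300–1800 m, dry: Δz = 1.5 km ⇒ ΔT = -15°C; T = 10.3°C
1800–3500 m, saturated: Δz = 1.7 km ⇒ ΔT = -9.18°C; T = 1.12°C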